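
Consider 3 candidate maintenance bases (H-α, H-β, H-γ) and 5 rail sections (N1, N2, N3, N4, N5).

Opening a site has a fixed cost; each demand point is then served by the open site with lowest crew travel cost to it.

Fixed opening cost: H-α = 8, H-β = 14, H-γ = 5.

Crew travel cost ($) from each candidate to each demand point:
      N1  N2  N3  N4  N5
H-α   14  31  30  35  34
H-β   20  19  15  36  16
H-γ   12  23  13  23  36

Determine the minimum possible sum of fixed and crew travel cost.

Open {H-β, H-γ}: assign each demand point to its cheapest open site.
  N1→H-γ 12, N2→H-β 19, N3→H-γ 13, N4→H-γ 23, N5→H-β 16
  crew travel cost 83, fixed 19 → total 102.
Compare {H-α, H-β, H-γ}: crew travel cost 83 + fixed 27 = 110.
Compare {H-γ}: crew travel cost 107 + fixed 5 = 112.
Compare {H-α, H-γ}: crew travel cost 105 + fixed 13 = 118.
All other subsets cost ≥ 110. Minimum total cost: 102.

102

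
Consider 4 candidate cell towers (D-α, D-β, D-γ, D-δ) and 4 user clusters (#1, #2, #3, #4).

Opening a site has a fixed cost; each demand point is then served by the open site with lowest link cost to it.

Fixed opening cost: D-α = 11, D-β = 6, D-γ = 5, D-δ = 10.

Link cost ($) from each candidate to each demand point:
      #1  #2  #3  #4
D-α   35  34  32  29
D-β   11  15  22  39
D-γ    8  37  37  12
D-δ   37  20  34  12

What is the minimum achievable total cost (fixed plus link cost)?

Open {D-β, D-γ}: assign each demand point to its cheapest open site.
  #1→D-γ 8, #2→D-β 15, #3→D-β 22, #4→D-γ 12
  link cost 57, fixed 11 → total 68.
Compare {D-β, D-δ}: link cost 60 + fixed 16 = 76.
Compare {D-β, D-γ, D-δ}: link cost 57 + fixed 21 = 78.
Compare {D-α, D-β, D-γ}: link cost 57 + fixed 22 = 79.
All other subsets cost ≥ 76. Minimum total cost: 68.

68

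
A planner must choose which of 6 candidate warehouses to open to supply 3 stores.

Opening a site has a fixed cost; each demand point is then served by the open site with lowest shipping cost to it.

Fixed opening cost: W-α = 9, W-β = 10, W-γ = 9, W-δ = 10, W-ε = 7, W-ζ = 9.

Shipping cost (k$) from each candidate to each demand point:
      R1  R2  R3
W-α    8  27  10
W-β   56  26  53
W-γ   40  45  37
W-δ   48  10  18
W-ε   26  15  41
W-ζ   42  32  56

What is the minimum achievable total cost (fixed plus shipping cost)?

Open {W-α, W-δ}: assign each demand point to its cheapest open site.
  R1→W-α 8, R2→W-δ 10, R3→W-α 10
  shipping cost 28, fixed 19 → total 47.
Compare {W-α, W-ε}: shipping cost 33 + fixed 16 = 49.
Compare {W-α}: shipping cost 45 + fixed 9 = 54.
Compare {W-α, W-δ, W-ε}: shipping cost 28 + fixed 26 = 54.
All other subsets cost ≥ 49. Minimum total cost: 47.

47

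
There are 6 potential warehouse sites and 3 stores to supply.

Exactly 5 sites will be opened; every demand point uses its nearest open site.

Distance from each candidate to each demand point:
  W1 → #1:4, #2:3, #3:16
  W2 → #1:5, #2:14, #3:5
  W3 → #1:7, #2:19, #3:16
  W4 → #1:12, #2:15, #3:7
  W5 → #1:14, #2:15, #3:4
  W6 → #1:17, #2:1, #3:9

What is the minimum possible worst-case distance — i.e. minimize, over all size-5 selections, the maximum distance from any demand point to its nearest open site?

Open {W1, W2, W3, W4, W5}.
  Farthest demand point is #1 at distance 4 (to W1); all others are ≤ 4.
With {W1, W2, W3, W5, W6} the worst case is 4.
With {W1, W2, W4, W5, W6} the worst case is 4.
No size-5 selection achieves below 4.

4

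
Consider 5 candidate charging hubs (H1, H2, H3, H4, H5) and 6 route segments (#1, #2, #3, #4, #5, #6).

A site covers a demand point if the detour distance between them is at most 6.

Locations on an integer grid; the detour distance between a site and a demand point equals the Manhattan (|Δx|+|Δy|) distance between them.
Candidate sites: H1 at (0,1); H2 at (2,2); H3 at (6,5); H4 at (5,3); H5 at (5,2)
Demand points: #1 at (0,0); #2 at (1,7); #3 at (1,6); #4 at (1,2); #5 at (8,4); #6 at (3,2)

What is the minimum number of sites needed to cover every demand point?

2

Coverage sets (demand points within 6 of each site):
  H1: {#1, #3, #4, #6}
  H2: {#1, #2, #3, #4, #6}
  H3: {#3, #5, #6}
  H4: {#4, #5, #6}
  H5: {#4, #5, #6}
No single site covers all 6 demand points.
But {H2, H3} covers everything, so the minimum is 2.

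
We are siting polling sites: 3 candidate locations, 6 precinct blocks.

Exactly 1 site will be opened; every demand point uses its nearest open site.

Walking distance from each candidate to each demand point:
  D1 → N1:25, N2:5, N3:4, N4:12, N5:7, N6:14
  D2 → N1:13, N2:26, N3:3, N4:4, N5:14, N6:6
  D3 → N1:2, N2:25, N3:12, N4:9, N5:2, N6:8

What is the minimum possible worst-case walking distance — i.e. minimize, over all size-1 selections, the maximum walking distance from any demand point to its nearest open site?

25

Open {D1}.
  Farthest demand point is N1 at walking distance 25 (to D1); all others are ≤ 25.
With {D3} the worst case is 25.
With {D2} the worst case is 26.
No size-1 selection achieves below 25.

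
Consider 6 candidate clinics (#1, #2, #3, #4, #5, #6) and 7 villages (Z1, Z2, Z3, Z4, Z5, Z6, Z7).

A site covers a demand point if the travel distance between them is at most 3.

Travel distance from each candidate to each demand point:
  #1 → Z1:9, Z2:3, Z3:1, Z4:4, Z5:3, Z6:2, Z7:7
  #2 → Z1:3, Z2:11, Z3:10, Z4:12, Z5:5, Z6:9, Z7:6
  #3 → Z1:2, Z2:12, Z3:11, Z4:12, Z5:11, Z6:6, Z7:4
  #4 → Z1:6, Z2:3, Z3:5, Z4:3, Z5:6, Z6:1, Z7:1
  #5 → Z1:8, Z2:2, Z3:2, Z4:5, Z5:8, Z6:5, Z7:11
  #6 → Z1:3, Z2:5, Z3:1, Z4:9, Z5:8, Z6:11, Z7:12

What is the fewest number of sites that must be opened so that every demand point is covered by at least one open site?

Coverage sets (demand points within 3 of each site):
  #1: {Z2, Z3, Z5, Z6}
  #2: {Z1}
  #3: {Z1}
  #4: {Z2, Z4, Z6, Z7}
  #5: {Z2, Z3}
  #6: {Z1, Z3}
No 2 sites suffice: every size-2 union leaves at least one demand point uncovered.
But {#1, #2, #4} covers everything, so the minimum is 3.

3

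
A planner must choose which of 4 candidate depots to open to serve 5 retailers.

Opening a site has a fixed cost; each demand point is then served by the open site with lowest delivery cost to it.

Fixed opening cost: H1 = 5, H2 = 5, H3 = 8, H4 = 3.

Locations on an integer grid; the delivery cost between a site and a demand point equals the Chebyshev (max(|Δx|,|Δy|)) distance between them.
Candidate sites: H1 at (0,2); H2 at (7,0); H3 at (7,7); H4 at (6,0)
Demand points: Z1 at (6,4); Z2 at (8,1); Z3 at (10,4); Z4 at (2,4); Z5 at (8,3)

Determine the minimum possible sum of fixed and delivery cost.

20

Open {H4}: assign each demand point to its cheapest open site.
  Z1→H4 4, Z2→H4 2, Z3→H4 4, Z4→H4 4, Z5→H4 3
  delivery cost 17, fixed 3 → total 20.
Compare {H2}: delivery cost 17 + fixed 5 = 22.
Compare {H1, H4}: delivery cost 15 + fixed 8 = 23.
Compare {H1, H2}: delivery cost 14 + fixed 10 = 24.
All other subsets cost ≥ 22. Minimum total cost: 20.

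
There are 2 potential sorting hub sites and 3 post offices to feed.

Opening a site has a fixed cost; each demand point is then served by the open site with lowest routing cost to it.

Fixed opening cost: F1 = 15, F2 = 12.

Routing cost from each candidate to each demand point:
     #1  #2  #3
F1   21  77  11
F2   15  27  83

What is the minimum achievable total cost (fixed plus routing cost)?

Open {F1, F2}: assign each demand point to its cheapest open site.
  #1→F2 15, #2→F2 27, #3→F1 11
  routing cost 53, fixed 27 → total 80.
Compare {F1}: routing cost 109 + fixed 15 = 124.
Compare {F2}: routing cost 125 + fixed 12 = 137.

80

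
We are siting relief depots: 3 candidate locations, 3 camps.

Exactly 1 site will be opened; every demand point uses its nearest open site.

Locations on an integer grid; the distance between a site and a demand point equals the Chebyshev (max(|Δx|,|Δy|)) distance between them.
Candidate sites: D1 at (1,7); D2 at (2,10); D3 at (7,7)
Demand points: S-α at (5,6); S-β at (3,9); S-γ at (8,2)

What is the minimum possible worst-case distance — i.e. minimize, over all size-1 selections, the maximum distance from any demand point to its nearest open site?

5

Open {D3}.
  Farthest demand point is S-γ at distance 5 (to D3); all others are ≤ 5.
With {D1} the worst case is 7.
With {D2} the worst case is 8.
No size-1 selection achieves below 5.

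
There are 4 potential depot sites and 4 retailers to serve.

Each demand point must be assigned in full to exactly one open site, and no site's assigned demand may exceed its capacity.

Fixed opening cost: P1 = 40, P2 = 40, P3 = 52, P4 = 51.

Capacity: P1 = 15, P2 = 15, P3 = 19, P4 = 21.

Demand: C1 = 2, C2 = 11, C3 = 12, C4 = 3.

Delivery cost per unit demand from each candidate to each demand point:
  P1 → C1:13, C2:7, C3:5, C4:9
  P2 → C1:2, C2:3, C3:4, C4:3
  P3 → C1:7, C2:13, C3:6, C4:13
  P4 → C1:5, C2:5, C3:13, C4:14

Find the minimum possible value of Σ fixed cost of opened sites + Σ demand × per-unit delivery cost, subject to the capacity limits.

204

Open {P1, P2}; cheapest assignment that respects the capacities:
  P1 (cap 15, load 15): C3, C4 — cost 12×5 + 3×9 = 87
  P2 (cap 15, load 13): C1, C2 — cost 2×2 + 11×3 = 37
  Shipping 124, fixed 80 → total 204.
  Any other capacity-feasible assignment to {P1, P2} ships for at least 124.
Compare {P2, P4}: its best feasible assignment gives total 213.
Compare {P2, P3}: its best feasible assignment gives total 220.
Every other set of open sites that can feasibly serve all demand totals ≥ 213 even under its best assignment. Minimum: 204.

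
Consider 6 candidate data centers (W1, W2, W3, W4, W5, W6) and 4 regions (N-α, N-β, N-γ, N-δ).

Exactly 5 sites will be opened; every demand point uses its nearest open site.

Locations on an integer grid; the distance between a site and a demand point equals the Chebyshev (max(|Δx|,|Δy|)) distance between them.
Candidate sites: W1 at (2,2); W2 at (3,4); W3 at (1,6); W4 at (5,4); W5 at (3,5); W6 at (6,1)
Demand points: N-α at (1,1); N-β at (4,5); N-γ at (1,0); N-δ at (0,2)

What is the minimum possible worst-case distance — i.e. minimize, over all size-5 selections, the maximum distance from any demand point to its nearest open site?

2

Open {W1, W2, W3, W4, W5}.
  Farthest demand point is N-γ at distance 2 (to W1); all others are ≤ 2.
With {W1, W2, W3, W4, W6} the worst case is 2.
With {W1, W2, W3, W5, W6} the worst case is 2.
No size-5 selection achieves below 2.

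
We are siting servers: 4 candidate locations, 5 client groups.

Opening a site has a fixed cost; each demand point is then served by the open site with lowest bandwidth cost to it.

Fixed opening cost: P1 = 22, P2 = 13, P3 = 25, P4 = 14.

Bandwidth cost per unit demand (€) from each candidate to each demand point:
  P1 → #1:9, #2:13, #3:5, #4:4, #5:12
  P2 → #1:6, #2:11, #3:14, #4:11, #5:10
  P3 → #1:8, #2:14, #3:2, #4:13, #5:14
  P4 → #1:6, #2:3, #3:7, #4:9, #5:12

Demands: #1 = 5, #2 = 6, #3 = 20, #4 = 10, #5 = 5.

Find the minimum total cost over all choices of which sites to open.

249

Open {P1, P3, P4}: assign each demand point to its cheapest open site.
  #1→P4 5×6=30, #2→P4 6×3=18, #3→P3 20×2=40, #4→P1 10×4=40, #5→P1 5×12=60
  bandwidth cost 188, fixed 61 → total 249.
Compare {P1, P2, P3, P4}: bandwidth cost 178 + fixed 74 = 252.
Compare {P3, P4}: bandwidth cost 238 + fixed 39 = 277.
Compare {P2, P3, P4}: bandwidth cost 228 + fixed 52 = 280.
All other subsets cost ≥ 252. Minimum total cost: 249.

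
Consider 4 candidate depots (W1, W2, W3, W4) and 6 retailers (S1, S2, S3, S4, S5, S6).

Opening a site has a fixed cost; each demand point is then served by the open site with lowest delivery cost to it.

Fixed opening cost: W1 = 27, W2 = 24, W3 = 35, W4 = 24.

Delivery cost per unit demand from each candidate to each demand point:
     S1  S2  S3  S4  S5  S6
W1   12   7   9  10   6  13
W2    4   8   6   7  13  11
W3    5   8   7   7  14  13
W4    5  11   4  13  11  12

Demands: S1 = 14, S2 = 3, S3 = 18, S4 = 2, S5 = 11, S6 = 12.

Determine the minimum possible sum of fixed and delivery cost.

436

Open {W1, W2, W4}: assign each demand point to its cheapest open site.
  S1→W2 14×4=56, S2→W1 3×7=21, S3→W4 18×4=72, S4→W2 2×7=14, S5→W1 11×6=66, S6→W2 12×11=132
  delivery cost 361, fixed 75 → total 436.
Compare {W1, W4}: delivery cost 393 + fixed 51 = 444.
Compare {W1, W2}: delivery cost 397 + fixed 51 = 448.
Compare {W2, W4}: delivery cost 419 + fixed 48 = 467.
All other subsets cost ≥ 444. Minimum total cost: 436.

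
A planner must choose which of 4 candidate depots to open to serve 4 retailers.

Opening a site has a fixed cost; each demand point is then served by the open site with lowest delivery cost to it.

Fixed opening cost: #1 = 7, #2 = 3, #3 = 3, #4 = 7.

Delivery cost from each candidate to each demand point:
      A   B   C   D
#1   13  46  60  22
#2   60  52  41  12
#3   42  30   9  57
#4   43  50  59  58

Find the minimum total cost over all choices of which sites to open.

77

Open {#1, #2, #3}: assign each demand point to its cheapest open site.
  A→#1 13, B→#3 30, C→#3 9, D→#2 12
  delivery cost 64, fixed 13 → total 77.
Compare {#1, #3}: delivery cost 74 + fixed 10 = 84.
Compare {#1, #2, #3, #4}: delivery cost 64 + fixed 20 = 84.
Compare {#1, #3, #4}: delivery cost 74 + fixed 17 = 91.
All other subsets cost ≥ 84. Minimum total cost: 77.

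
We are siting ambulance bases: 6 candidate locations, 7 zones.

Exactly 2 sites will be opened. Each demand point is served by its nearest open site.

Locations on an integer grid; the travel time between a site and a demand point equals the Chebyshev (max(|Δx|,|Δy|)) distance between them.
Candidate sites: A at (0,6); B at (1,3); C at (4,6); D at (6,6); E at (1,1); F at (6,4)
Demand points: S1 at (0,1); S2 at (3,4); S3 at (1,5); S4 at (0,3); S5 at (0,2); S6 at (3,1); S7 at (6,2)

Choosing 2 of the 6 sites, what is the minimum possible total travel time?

Open {B, F}.
  S1→B 2, S2→B 2, S3→B 2, S4→B 1, S5→B 1, S6→B 2, S7→F 2  ⇒ total 12.
Compare {A, B}: total 14.
Compare {B, C}: total 14.
No size-2 selection does better; minimum is 12.

12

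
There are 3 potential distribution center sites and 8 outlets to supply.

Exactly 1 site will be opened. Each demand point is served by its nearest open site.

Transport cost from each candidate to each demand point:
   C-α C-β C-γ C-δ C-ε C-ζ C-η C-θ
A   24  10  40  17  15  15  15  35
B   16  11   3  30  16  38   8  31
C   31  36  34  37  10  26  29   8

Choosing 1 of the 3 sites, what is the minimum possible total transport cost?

Open {B}.
  C-α→B 16, C-β→B 11, C-γ→B 3, C-δ→B 30, C-ε→B 16, C-ζ→B 38, C-η→B 8, C-θ→B 31  ⇒ total 153.
Compare {A}: total 171.
Compare {C}: total 211.

153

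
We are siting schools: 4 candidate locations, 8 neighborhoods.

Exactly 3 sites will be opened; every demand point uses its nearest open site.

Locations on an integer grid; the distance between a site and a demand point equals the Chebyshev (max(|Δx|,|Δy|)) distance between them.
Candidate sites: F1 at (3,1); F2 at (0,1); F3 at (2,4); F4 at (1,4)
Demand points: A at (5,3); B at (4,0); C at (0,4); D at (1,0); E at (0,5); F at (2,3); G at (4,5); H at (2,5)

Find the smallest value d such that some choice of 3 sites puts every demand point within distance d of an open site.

Open {F1, F2, F3}.
  Farthest demand point is A at distance 2 (to F1); all others are ≤ 2.
With {F1, F3, F4} the worst case is 2.
With {F1, F2, F4} the worst case is 3.
No size-3 selection achieves below 2.

2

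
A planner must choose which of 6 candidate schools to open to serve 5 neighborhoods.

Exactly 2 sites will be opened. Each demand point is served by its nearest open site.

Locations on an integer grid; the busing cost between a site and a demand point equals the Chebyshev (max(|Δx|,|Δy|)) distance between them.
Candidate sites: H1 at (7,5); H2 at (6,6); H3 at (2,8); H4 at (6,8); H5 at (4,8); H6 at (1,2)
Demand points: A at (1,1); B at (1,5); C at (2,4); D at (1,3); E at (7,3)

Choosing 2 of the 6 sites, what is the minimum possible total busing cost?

9

Open {H1, H6}.
  A→H6 1, B→H6 3, C→H6 2, D→H6 1, E→H1 2  ⇒ total 9.
Compare {H2, H6}: total 10.
Compare {H3, H6}: total 12.
No size-2 selection does better; minimum is 9.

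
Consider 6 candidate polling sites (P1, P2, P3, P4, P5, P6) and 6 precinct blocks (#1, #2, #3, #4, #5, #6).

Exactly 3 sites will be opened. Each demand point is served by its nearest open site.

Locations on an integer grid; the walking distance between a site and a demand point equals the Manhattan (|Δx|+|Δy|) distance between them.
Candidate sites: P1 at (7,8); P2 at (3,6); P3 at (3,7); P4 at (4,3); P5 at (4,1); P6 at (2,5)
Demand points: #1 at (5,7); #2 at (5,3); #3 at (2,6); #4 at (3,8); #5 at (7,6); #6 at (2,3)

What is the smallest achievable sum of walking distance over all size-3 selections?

Open {P1, P3, P4}.
  #1→P3 2, #2→P4 1, #3→P3 2, #4→P3 1, #5→P1 2, #6→P4 2  ⇒ total 10.
Compare {P1, P2, P4}: total 11.
Compare {P2, P3, P4}: total 11.
No size-3 selection does better; minimum is 10.

10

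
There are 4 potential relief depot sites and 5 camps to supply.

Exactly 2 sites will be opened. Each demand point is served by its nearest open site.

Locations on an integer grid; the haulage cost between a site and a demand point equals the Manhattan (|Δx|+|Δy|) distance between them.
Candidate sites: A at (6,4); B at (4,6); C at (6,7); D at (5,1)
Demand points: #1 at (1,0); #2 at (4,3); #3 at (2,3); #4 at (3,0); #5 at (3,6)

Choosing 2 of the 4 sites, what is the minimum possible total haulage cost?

Open {B, D}.
  #1→D 5, #2→B 3, #3→B 5, #4→D 3, #5→B 1  ⇒ total 17.
Compare {C, D}: total 20.
Compare {A, D}: total 21.
No size-2 selection does better; minimum is 17.

17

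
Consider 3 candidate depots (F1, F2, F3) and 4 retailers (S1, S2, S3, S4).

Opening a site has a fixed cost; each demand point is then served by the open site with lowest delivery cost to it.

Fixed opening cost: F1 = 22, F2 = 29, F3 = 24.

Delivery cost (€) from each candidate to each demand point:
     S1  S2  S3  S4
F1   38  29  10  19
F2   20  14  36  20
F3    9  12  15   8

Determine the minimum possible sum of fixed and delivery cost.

68

Open {F3}: assign each demand point to its cheapest open site.
  S1→F3 9, S2→F3 12, S3→F3 15, S4→F3 8
  delivery cost 44, fixed 24 → total 68.
Compare {F1, F3}: delivery cost 39 + fixed 46 = 85.
Compare {F2, F3}: delivery cost 44 + fixed 53 = 97.
Compare {F1, F2}: delivery cost 63 + fixed 51 = 114.
All other subsets cost ≥ 85. Minimum total cost: 68.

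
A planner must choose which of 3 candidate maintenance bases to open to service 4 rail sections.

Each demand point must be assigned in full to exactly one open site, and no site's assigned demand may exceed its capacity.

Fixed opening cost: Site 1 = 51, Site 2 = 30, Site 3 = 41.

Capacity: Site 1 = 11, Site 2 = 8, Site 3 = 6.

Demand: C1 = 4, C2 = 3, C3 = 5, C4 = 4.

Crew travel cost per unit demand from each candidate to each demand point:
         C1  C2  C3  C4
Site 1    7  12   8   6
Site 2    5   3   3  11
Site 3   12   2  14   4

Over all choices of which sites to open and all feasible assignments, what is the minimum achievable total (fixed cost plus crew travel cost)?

157

Open {Site 1, Site 2}; cheapest assignment that respects the capacities:
  Site 1 (cap 11, load 8): C1, C4 — cost 4×7 + 4×6 = 52
  Site 2 (cap 8, load 8): C2, C3 — cost 3×3 + 5×3 = 24
  Shipping 76, fixed 81 → total 157.
  Any other capacity-feasible assignment to {Site 1, Site 2} ships for at least 76.
Compare {Site 1, Site 2, Site 3}: its best feasible assignment gives total 190.
Compare {Site 1, Site 3}: its best feasible assignment gives total 250.
Every other set of open sites that can feasibly serve all demand totals ≥ 190 even under its best assignment. Minimum: 157.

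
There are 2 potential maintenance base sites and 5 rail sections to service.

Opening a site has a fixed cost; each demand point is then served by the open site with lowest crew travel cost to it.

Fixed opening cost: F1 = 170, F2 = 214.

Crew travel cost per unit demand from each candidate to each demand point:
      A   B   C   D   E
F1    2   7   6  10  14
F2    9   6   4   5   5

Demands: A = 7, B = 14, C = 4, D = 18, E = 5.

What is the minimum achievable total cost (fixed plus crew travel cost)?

492

Open {F2}: assign each demand point to its cheapest open site.
  A→F2 7×9=63, B→F2 14×6=84, C→F2 4×4=16, D→F2 18×5=90, E→F2 5×5=25
  crew travel cost 278, fixed 214 → total 492.
Compare {F1}: crew travel cost 386 + fixed 170 = 556.
Compare {F1, F2}: crew travel cost 229 + fixed 384 = 613.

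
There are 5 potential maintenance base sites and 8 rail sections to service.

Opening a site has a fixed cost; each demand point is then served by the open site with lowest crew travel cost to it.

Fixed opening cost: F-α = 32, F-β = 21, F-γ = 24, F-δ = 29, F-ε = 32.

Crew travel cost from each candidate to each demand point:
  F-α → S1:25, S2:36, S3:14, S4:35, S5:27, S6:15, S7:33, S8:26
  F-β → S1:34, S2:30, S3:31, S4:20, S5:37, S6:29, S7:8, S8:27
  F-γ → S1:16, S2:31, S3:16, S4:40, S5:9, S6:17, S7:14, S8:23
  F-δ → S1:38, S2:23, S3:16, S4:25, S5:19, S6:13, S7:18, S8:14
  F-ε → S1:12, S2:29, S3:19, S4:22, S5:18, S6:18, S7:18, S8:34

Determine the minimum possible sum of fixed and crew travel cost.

183

Open {F-γ, F-δ}: assign each demand point to its cheapest open site.
  S1→F-γ 16, S2→F-δ 23, S3→F-γ 16, S4→F-δ 25, S5→F-γ 9, S6→F-δ 13, S7→F-γ 14, S8→F-δ 14
  crew travel cost 130, fixed 53 → total 183.
Compare {F-β, F-γ}: crew travel cost 139 + fixed 45 = 184.
Compare {F-γ}: crew travel cost 166 + fixed 24 = 190.
Compare {F-β, F-γ, F-δ}: crew travel cost 119 + fixed 74 = 193.
All other subsets cost ≥ 184. Minimum total cost: 183.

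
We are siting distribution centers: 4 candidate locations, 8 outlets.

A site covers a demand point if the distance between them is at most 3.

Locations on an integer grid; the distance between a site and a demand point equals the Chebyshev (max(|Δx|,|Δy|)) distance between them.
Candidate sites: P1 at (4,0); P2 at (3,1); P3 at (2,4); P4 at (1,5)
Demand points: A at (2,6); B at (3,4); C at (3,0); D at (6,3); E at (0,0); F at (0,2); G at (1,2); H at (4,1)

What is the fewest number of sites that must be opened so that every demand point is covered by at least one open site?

Coverage sets (demand points within 3 of each site):
  P1: {C, D, G, H}
  P2: {B, C, D, E, F, G, H}
  P3: {A, B, F, G, H}
  P4: {A, B, F, G}
No single site covers all 8 demand points.
But {P2, P3} covers everything, so the minimum is 2.

2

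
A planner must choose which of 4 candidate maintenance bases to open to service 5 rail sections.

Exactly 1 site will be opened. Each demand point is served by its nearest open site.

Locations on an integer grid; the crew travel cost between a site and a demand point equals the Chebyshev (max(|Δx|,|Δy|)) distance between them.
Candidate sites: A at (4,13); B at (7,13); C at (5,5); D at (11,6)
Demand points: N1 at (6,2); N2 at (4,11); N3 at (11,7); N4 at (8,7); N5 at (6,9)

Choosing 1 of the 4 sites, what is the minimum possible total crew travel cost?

21

Open {D}.
  N1→D 5, N2→D 7, N3→D 1, N4→D 3, N5→D 5  ⇒ total 21.
Compare {C}: total 22.
Compare {A}: total 30.
No size-1 selection does better; minimum is 21.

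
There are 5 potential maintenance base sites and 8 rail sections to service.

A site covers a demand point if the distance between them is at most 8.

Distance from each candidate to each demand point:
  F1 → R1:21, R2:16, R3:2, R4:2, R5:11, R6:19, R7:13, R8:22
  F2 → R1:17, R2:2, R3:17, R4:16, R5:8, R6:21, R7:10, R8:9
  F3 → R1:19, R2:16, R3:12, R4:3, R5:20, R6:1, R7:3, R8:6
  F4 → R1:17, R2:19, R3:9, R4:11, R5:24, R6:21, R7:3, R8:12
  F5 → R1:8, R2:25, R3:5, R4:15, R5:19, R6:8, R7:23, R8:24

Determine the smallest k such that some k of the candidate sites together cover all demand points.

Coverage sets (demand points within 8 of each site):
  F1: {R3, R4}
  F2: {R2, R5}
  F3: {R4, R6, R7, R8}
  F4: {R7}
  F5: {R1, R3, R6}
No 2 sites suffice: every size-2 union leaves at least one demand point uncovered.
But {F2, F3, F5} covers everything, so the minimum is 3.

3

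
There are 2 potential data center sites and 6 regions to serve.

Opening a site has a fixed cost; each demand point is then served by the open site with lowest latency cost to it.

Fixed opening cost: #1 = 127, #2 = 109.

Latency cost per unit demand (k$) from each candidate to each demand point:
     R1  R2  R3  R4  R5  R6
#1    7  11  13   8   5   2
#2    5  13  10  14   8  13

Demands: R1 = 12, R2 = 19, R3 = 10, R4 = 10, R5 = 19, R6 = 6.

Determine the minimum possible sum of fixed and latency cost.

Open {#1}: assign each demand point to its cheapest open site.
  R1→#1 12×7=84, R2→#1 19×11=209, R3→#1 10×13=130, R4→#1 10×8=80, R5→#1 19×5=95, R6→#1 6×2=12
  latency cost 610, fixed 127 → total 737.
Compare {#1, #2}: latency cost 556 + fixed 236 = 792.
Compare {#2}: latency cost 777 + fixed 109 = 886.

737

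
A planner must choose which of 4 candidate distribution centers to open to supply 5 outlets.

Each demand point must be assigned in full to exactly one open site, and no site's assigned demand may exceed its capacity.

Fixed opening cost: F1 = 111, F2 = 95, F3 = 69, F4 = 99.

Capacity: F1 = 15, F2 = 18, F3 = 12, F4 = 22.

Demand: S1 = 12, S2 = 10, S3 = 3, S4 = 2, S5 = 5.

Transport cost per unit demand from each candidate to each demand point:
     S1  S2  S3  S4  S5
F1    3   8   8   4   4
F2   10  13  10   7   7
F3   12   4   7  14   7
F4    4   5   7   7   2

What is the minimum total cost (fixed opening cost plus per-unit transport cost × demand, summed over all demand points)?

301

Open {F3, F4}; cheapest assignment that respects the capacities:
  F3 (cap 12, load 10): S2 — cost 10×4 = 40
  F4 (cap 22, load 22): S1, S3, S4, S5 — cost 12×4 + 3×7 + 2×7 + 5×2 = 93
  Shipping 133, fixed 168 → total 301.
  Any other capacity-feasible assignment to {F3, F4} ships for at least 133.
Compare {F1, F4}: its best feasible assignment gives total 335.
Compare {F2, F4}: its best feasible assignment gives total 371.
Every other set of open sites that can feasibly serve all demand totals ≥ 335 even under its best assignment. Minimum: 301.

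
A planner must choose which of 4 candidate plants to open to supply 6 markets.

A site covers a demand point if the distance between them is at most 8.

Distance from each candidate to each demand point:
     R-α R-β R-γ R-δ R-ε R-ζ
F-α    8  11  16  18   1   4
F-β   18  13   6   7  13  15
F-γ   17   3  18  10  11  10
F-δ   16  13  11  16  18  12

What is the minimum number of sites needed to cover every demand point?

Coverage sets (demand points within 8 of each site):
  F-α: {R-α, R-ε, R-ζ}
  F-β: {R-γ, R-δ}
  F-γ: {R-β}
  F-δ: {}
No 2 sites suffice: every size-2 union leaves at least one demand point uncovered.
But {F-α, F-β, F-γ} covers everything, so the minimum is 3.

3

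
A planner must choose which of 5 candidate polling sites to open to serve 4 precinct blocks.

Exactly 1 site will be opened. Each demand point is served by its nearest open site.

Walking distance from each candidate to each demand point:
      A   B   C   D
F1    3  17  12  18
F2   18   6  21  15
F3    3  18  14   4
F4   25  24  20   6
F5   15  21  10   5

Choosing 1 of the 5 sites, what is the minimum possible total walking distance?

39

Open {F3}.
  A→F3 3, B→F3 18, C→F3 14, D→F3 4  ⇒ total 39.
Compare {F1}: total 50.
Compare {F5}: total 51.
No size-1 selection does better; minimum is 39.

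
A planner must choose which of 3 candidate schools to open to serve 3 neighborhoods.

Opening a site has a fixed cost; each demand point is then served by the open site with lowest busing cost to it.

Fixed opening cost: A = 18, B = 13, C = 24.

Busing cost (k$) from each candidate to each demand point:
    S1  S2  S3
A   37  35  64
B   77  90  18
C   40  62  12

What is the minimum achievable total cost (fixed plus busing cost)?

Open {A, B}: assign each demand point to its cheapest open site.
  S1→A 37, S2→A 35, S3→B 18
  busing cost 90, fixed 31 → total 121.
Compare {A, C}: busing cost 84 + fixed 42 = 126.
Compare {C}: busing cost 114 + fixed 24 = 138.
Compare {A, B, C}: busing cost 84 + fixed 55 = 139.
All other subsets cost ≥ 126. Minimum total cost: 121.

121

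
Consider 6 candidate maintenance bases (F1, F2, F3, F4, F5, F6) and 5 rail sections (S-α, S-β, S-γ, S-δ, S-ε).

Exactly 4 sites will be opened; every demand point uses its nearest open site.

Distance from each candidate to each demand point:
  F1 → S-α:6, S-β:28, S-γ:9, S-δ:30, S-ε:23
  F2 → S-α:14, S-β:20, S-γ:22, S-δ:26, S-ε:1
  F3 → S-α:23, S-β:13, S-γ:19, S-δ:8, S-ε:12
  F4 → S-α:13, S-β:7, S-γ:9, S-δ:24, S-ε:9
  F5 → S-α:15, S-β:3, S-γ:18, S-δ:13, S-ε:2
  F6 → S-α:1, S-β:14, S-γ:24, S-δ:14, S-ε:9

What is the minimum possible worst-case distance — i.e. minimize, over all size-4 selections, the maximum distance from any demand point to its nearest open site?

9

Open {F1, F2, F3, F4}.
  Farthest demand point is S-γ at distance 9 (to F1); all others are ≤ 9.
With {F1, F2, F3, F5} the worst case is 9.
With {F1, F3, F4, F5} the worst case is 9.
No size-4 selection achieves below 9.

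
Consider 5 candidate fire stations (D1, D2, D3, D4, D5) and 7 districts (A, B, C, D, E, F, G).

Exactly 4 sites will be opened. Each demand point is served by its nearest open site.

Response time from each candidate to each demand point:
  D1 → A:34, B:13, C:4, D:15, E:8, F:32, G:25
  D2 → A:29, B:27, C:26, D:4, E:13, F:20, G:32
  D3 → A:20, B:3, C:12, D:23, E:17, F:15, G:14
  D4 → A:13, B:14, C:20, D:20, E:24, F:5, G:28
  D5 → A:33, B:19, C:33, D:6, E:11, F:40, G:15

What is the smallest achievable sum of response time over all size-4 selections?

51

Open {D1, D2, D3, D4}.
  A→D4 13, B→D3 3, C→D1 4, D→D2 4, E→D1 8, F→D4 5, G→D3 14  ⇒ total 51.
Compare {D1, D3, D4, D5}: total 53.
Compare {D1, D2, D4, D5}: total 62.
No size-4 selection does better; minimum is 51.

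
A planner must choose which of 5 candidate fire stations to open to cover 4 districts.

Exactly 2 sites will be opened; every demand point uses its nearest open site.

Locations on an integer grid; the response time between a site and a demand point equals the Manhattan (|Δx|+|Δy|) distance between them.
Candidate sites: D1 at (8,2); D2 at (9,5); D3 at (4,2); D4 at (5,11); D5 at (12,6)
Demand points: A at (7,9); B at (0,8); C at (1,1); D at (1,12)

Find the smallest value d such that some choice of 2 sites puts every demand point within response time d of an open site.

Open {D1, D4}.
  Farthest demand point is B at response time 8 (to D4); all others are ≤ 8.
With {D3, D4} the worst case is 8.
With {D2, D4} the worst case is 12.
No size-2 selection achieves below 8.

8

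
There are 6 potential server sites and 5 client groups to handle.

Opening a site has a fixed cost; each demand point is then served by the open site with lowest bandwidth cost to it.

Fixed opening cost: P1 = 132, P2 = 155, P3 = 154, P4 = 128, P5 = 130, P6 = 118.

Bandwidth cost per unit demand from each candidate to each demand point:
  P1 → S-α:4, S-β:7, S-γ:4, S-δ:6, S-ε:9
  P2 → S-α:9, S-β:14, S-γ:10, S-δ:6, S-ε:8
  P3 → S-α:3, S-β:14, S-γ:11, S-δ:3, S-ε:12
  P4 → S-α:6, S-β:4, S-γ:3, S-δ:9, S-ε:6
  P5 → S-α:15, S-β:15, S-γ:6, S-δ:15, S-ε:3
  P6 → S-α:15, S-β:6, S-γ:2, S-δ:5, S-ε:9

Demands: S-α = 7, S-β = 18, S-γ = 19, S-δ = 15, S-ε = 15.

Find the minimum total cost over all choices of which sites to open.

524

Open {P4}: assign each demand point to its cheapest open site.
  S-α→P4 7×6=42, S-β→P4 18×4=72, S-γ→P4 19×3=57, S-δ→P4 15×9=135, S-ε→P4 15×6=90
  bandwidth cost 396, fixed 128 → total 524.
Compare {P4, P6}: bandwidth cost 317 + fixed 246 = 563.
Compare {P3, P4}: bandwidth cost 285 + fixed 282 = 567.
Compare {P6}: bandwidth cost 461 + fixed 118 = 579.
All other subsets cost ≥ 563. Minimum total cost: 524.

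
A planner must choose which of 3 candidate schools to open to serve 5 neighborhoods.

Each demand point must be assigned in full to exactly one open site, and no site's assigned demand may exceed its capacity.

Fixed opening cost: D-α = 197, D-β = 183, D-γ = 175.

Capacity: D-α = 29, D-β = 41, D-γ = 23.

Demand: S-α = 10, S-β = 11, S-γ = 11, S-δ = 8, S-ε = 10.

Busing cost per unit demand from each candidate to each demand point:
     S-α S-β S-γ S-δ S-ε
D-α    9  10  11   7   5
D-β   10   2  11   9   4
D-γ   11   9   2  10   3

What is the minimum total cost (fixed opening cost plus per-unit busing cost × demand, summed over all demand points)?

604

Open {D-β, D-γ}; cheapest assignment that respects the capacities:
  D-β (cap 41, load 29): S-α, S-β, S-δ — cost 10×10 + 11×2 + 8×9 = 194
  D-γ (cap 23, load 21): S-γ, S-ε — cost 11×2 + 10×3 = 52
  Shipping 246, fixed 358 → total 604.
  Any other capacity-feasible assignment to {D-β, D-γ} ships for at least 246.
Compare {D-α, D-γ}: its best feasible assignment gives total 680.
Compare {D-α, D-β}: its best feasible assignment gives total 709.
Every other set of open sites that can feasibly serve all demand totals ≥ 680 even under its best assignment. Minimum: 604.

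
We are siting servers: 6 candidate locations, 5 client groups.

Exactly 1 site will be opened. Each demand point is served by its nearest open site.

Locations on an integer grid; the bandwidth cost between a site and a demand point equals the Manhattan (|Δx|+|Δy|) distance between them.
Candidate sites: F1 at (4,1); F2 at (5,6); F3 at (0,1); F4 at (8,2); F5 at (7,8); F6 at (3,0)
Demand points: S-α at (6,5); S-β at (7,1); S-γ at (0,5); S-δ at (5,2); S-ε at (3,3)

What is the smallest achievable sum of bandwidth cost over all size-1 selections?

Open {F1}.
  S-α→F1 6, S-β→F1 3, S-γ→F1 8, S-δ→F1 2, S-ε→F1 3  ⇒ total 22.
Compare {F2}: total 24.
Compare {F4}: total 27.
No size-1 selection does better; minimum is 22.

22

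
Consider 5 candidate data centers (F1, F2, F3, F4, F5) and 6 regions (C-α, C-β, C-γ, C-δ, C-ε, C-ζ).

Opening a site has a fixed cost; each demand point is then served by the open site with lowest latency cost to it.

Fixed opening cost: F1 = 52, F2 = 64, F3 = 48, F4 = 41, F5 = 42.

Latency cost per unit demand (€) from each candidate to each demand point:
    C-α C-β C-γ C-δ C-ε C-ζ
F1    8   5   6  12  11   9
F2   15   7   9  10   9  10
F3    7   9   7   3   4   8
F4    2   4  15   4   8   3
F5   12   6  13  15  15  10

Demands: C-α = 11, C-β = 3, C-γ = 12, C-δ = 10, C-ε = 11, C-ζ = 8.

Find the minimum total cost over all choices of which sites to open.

305

Open {F3, F4}: assign each demand point to its cheapest open site.
  C-α→F4 11×2=22, C-β→F4 3×4=12, C-γ→F3 12×7=84, C-δ→F3 10×3=30, C-ε→F3 11×4=44, C-ζ→F4 8×3=24
  latency cost 216, fixed 89 → total 305.
Compare {F1, F3, F4}: latency cost 204 + fixed 141 = 345.
Compare {F3, F4, F5}: latency cost 216 + fixed 131 = 347.
Compare {F1, F4}: latency cost 258 + fixed 93 = 351.
All other subsets cost ≥ 345. Minimum total cost: 305.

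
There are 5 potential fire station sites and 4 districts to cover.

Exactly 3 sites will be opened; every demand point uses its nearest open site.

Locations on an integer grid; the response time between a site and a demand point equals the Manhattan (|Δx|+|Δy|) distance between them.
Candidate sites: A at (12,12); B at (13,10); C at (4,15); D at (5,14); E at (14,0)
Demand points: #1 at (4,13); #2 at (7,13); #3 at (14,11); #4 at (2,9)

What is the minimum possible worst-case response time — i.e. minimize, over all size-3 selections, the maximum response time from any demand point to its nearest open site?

Open {A, B, C}.
  Farthest demand point is #4 at response time 8 (to C); all others are ≤ 8.
With {A, B, D} the worst case is 8.
With {A, C, D} the worst case is 8.
No size-3 selection achieves below 8.

8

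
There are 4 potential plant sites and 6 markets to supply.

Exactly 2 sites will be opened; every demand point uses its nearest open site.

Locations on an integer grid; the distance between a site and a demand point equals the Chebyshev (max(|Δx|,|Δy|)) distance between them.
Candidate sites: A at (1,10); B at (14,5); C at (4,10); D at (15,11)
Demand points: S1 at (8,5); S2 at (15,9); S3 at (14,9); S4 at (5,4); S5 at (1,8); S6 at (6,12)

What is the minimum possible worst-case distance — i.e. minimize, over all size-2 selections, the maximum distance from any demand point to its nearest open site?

Open {A, B}.
  Farthest demand point is S1 at distance 6 (to B); all others are ≤ 6.
With {B, C} the worst case is 6.
With {C, D} the worst case is 6.
No size-2 selection achieves below 6.

6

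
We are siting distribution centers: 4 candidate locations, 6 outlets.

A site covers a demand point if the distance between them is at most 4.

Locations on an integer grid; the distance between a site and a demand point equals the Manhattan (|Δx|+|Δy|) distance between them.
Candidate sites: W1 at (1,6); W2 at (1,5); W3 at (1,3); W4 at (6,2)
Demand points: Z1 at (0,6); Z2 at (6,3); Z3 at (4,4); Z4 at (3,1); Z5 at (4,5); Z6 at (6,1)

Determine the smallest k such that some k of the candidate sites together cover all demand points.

2

Coverage sets (demand points within 4 of each site):
  W1: {Z1, Z5}
  W2: {Z1, Z3, Z5}
  W3: {Z1, Z3, Z4}
  W4: {Z2, Z3, Z4, Z6}
No single site covers all 6 demand points.
But {W1, W4} covers everything, so the minimum is 2.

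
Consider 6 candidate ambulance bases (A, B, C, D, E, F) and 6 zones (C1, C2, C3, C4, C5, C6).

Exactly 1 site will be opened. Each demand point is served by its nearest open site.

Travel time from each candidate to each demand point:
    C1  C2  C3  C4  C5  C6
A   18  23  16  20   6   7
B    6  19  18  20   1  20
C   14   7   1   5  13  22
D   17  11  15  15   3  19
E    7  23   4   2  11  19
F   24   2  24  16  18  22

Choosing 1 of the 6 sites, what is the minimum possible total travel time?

62

Open {C}.
  C1→C 14, C2→C 7, C3→C 1, C4→C 5, C5→C 13, C6→C 22  ⇒ total 62.
Compare {E}: total 66.
Compare {D}: total 80.
No size-1 selection does better; minimum is 62.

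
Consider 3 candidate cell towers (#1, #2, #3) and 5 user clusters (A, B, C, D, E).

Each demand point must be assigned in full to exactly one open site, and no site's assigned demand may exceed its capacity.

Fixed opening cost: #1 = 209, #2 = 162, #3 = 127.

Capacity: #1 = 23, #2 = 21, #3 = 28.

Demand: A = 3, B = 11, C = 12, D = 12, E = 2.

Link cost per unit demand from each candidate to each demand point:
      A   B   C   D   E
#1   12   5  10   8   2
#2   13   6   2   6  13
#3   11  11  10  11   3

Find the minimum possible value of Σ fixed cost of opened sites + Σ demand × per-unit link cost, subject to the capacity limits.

605

Open {#2, #3}; cheapest assignment that respects the capacities:
  #2 (cap 21, load 12): C — cost 12×2 = 24
  #3 (cap 28, load 28): A, B, D, E — cost 3×11 + 11×11 + 12×11 + 2×3 = 292
  Shipping 316, fixed 289 → total 605.
  Any other capacity-feasible assignment to {#2, #3} ships for at least 316.
Compare {#1, #2}: its best feasible assignment gives total 611.
Compare {#1, #3}: its best feasible assignment gives total 646.
Every other set of open sites that can feasibly serve all demand totals ≥ 611 even under its best assignment. Minimum: 605.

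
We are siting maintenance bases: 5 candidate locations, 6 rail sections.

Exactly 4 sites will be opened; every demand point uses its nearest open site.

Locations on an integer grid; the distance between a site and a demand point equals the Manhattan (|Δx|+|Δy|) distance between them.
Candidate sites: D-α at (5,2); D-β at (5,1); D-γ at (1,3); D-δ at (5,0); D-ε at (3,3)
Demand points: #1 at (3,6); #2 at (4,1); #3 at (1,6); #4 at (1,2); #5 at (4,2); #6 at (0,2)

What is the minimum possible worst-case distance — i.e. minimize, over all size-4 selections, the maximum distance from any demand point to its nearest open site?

3

Open {D-α, D-β, D-γ, D-ε}.
  Farthest demand point is #1 at distance 3 (to D-ε); all others are ≤ 3.
With {D-α, D-γ, D-δ, D-ε} the worst case is 3.
With {D-β, D-γ, D-δ, D-ε} the worst case is 3.
No size-4 selection achieves below 3.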